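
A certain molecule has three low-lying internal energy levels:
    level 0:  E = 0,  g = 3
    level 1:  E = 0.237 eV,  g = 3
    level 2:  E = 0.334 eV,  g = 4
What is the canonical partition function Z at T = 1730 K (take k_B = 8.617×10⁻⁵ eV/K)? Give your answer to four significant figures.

k_BT = 8.617×10⁻⁵ × 1730 K = 0.149074 eV.
Eᵢ/kT = 0, 1.58981, 2.24050.
Z = Σ gᵢe^(−Eᵢ/kT) = 3·e^(−0) + 3·e^(−1.58981) + 4·e^(−2.24050) = 3.00000 + 0.611893 + 0.425621 = 4.03751.

Z = 4.038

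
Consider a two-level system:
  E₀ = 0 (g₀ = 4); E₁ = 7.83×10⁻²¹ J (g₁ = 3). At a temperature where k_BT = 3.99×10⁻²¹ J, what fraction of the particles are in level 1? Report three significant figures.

Eᵢ/kT = 0, 1.9624.
Z = Σ gᵢe^(−Eᵢ/kT) = 4·e^(−0) + 3·e^(−1.9624) = 4.0000 + 0.42156 = 4.4216.
P₁ = g₁ e^(−E₁/kT) / Z = 0.42156/4.4216 = 0.0953.

0.0953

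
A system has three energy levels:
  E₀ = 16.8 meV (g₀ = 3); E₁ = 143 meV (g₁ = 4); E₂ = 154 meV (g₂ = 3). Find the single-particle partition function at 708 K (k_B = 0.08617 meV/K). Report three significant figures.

k_BT = 0.08617 × 708 K = 61.008 meV.
Eᵢ/kT = 0.27537, 2.3440, 2.5243.
Z = Σ gᵢe^(−Eᵢ/kT) = 3·e^(−0.27537) + 4·e^(−2.3440) + 3·e^(−2.5243) = 2.2779 + 0.38377 + 0.24034 = 2.9020.

Z = 2.90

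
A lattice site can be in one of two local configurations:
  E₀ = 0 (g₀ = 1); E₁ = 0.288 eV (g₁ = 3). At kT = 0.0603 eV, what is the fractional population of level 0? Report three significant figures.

Eᵢ/kT = 0, 4.7761.
Z = Σ gᵢe^(−Eᵢ/kT) = 1·e^(−0) + 3·e^(−4.7761) = 1.0000 + 0.025286 = 1.0253.
P₀ = g₀ e^(−E₀/kT) / Z = 1.0000/1.0253 = 0.975.

0.975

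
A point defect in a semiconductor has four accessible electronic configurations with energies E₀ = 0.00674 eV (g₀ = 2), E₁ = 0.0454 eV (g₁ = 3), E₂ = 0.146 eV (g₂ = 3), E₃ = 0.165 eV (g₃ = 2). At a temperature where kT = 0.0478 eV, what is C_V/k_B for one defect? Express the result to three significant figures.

Eᵢ/kT = 0.14100, 0.94979, 3.0544, 3.4519.
Z = Σ gᵢe^(−Eᵢ/kT) = 2·e^(−0.14100) + 3·e^(−0.94979) + 3·e^(−3.0544) + 2·e^(−3.4519) = 1.7370 + 1.1605 + 0.14145 + 0.063371 = 3.1023.
⟨E⟩ = 0.030784 eV, ⟨E²⟩ = 0.0023245 eV².
C_V/k_B = (⟨E²⟩ − ⟨E⟩²)/(kT)² = (0.0023245 − 0.00094765)/0.0022848 = 0.603.

0.603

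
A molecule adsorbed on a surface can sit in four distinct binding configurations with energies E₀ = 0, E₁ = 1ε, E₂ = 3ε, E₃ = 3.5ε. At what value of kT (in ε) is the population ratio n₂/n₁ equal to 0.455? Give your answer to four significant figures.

n₂/n₁ = exp[−(E₂−E₁)/kT] = 0.455.
⇒ (E₂−E₁)/kT = ln(1/0.455) = ln(2.19780) = 0.787457.
kT = 2ε / 0.787457 = 2.540 ε.

2.540 ε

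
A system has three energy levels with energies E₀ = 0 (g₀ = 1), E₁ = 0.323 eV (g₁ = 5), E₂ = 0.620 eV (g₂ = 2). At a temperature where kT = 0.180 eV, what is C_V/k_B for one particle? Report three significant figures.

Eᵢ/kT = 0, 1.7944, 3.4444.
Z = Σ gᵢe^(−Eᵢ/kT) = 1·e^(−0) + 5·e^(−1.7944) + 2·e^(−3.4444) = 1.0000 + 0.83114 + 0.063848 = 1.8950.
⟨E⟩ = 0.16256 eV, ⟨E²⟩ = 0.058710 eV².
C_V/k_B = (⟨E²⟩ − ⟨E⟩²)/(kT)² = (0.058710 − 0.026426)/0.032400 = 0.996.

0.996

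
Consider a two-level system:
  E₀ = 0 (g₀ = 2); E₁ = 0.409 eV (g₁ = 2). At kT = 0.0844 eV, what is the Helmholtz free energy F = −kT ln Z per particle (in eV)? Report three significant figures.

Eᵢ/kT = 0, 4.8460.
Z = Σ gᵢe^(−Eᵢ/kT) = 2·e^(−0) + 2·e^(−4.8460) = 2.0000 + 0.015720 = 2.0157.
F = −kT ln Z = −0.0844 × ln(2.0157) = −0.0844 × 0.70097 = -0.0592 eV.

-0.0592 eV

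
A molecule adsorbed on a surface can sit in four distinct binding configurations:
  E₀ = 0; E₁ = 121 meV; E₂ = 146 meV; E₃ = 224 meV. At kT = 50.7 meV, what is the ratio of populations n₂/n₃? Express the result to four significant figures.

4.657

n₂/n₃ = exp[−(E₂−E₃)/kT] = exp(−(-78 meV)/(50.7 meV)) = exp(1.53846) = 4.657.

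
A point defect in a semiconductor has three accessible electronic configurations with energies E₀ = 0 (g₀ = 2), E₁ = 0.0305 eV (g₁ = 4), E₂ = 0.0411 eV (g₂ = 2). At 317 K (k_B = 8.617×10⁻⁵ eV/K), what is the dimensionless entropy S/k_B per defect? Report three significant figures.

k_BT = 8.617×10⁻⁵ × 317 K = 0.027316 eV.
Eᵢ/kT = 0, 1.1166, 1.5046.
Z = Σ gᵢe^(−Eᵢ/kT) = 2·e^(−0) + 4·e^(−1.1166) + 2·e^(−1.5046) = 2.0000 + 1.3096 + 0.44421 = 3.7538.
⟨E⟩ = Σ EᵢPᵢ = 0.015504 eV.
S/k_B = ln Z + ⟨E⟩/kT = ln(3.7538) + 0.015504/0.027316 = 1.3228 + 0.56758 = 1.89.

1.89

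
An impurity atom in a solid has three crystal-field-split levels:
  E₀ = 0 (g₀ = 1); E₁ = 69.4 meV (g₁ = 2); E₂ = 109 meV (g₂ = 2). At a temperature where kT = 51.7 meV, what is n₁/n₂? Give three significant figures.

n₁/n₂ = (g₁/g₂) exp[−(E₁−E₂)/kT] = (2/2) × exp(−(-39.6 meV)/(51.7 meV)) = (2/2) × exp(0.76596) = 2.15.

2.15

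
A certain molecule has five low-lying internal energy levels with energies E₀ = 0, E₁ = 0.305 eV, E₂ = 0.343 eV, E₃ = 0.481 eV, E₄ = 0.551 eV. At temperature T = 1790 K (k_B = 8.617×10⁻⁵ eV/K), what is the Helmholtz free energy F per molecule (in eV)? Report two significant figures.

k_BT = 8.617×10⁻⁵ × 1790 K = 0.1542 eV.
Eᵢ/kT = 0, 1.978, 2.224, 3.119, 3.573.
Z = Σ e^(−Eᵢ/kT) = e^(−0) + e^(−1.978) + e^(−2.224) + e^(−3.119) + e^(−3.573) = 1.000 + 0.1383 + 0.1082 + 0.04420 + 0.02807 = 1.319.
F = −kT ln Z = −0.1542 × ln(1.319) = −0.1542 × 0.2769 = -0.043 eV.

-0.043 eV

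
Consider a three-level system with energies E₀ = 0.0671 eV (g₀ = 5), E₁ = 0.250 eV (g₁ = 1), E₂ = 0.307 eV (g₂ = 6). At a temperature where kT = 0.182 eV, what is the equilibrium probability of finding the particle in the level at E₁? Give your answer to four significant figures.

Eᵢ/kT = 0.368681, 1.37363, 1.68681.
Z = Σ gᵢe^(−Eᵢ/kT) = 5·e^(−0.368681) + 1·e^(−1.37363) + 6·e^(−1.68681) = 3.45823 + 0.253186 + 1.11065 = 4.82207.
P₁ = g₁ e^(−E₁/kT) / Z = 0.253186/4.82207 = 0.05251.

0.05251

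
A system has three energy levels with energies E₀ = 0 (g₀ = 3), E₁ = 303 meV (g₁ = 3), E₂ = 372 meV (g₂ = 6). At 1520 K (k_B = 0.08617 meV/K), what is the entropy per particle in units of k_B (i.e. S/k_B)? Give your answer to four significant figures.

1.755

k_BT = 0.08617 × 1520 K = 130.978 meV.
Eᵢ/kT = 0, 2.31337, 2.84017.
Z = Σ gᵢe^(−Eᵢ/kT) = 3·e^(−0) + 3·e^(−2.31337) + 6·e^(−2.84017) = 3.00000 + 0.296782 + 0.350494 = 3.64728.
⟨E⟩ = Σ EᵢPᵢ = 60.4036 meV.
S/k_B = ln Z + ⟨E⟩/kT = ln(3.64728) + 60.4036/130.978 = 1.29398 + 0.461174 = 1.755.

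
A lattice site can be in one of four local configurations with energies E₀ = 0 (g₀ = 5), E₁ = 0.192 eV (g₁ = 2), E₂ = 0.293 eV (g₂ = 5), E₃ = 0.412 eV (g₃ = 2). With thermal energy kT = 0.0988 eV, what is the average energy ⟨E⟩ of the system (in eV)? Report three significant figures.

Eᵢ/kT = 0, 1.9433, 2.9656, 4.1700.
Z = Σ gᵢe^(−Eᵢ/kT) = 5·e^(−0) + 2·e^(−1.9433) + 5·e^(−2.9656) + 2·e^(−4.1700) = 5.0000 + 0.28646 + 0.25765 + 0.030905 = 5.5750.
⟨E⟩ = Σ Eᵢ gᵢe^(−Eᵢ/kT) / Z = (0·5.0000 + 0.192·0.28646 + 0.293·0.25765 + 0.412·0.030905) / 5.5750 = 0.0257 eV.

0.0257 eV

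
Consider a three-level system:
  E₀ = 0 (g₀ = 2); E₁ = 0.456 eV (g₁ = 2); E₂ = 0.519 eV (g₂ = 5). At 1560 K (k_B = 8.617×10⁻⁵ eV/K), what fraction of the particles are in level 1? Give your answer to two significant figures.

0.031

k_BT = 8.617×10⁻⁵ × 1560 K = 0.1344 eV.
Eᵢ/kT = 0, 3.393, 3.862.
Z = Σ gᵢe^(−Eᵢ/kT) = 2·e^(−0) + 2·e^(−3.393) + 5·e^(−3.862) = 2.000 + 0.06722 + 0.1051 = 2.172.
P₁ = g₁ e^(−E₁/kT) / Z = 0.06722/2.172 = 0.031.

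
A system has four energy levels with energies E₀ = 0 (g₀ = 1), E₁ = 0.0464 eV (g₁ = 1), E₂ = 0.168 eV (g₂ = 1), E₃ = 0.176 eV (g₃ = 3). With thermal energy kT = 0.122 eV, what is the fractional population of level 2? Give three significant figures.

Eᵢ/kT = 0, 0.38033, 1.3770, 1.4426.
Z = Σ gᵢe^(−Eᵢ/kT) = 1·e^(−0) + 1·e^(−0.38033) + 1·e^(−1.3770) + 3·e^(−1.4426) = 1.0000 + 0.68364 + 0.25233 + 0.70894 = 2.6449.
P₂ = g₂ e^(−E₂/kT) / Z = 0.25233/2.6449 = 0.0954.

0.0954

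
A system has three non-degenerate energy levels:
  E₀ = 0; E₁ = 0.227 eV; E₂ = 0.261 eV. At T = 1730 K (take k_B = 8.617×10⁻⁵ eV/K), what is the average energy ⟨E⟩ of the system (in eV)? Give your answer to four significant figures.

k_BT = 8.617×10⁻⁵ × 1730 K = 0.149074 eV.
Eᵢ/kT = 0, 1.52273, 1.75081.
Z = Σ e^(−Eᵢ/kT) = e^(−0) + e^(−1.52273) + e^(−1.75081) = 1.00000 + 0.218116 + 0.173633 = 1.39175.
⟨E⟩ = Σ Eᵢ e^(−Eᵢ/kT) / Z = (0·1.00000 + 0.227·0.218116 + 0.261·0.173633) / 1.39175 = 0.06814 eV.

0.06814 eV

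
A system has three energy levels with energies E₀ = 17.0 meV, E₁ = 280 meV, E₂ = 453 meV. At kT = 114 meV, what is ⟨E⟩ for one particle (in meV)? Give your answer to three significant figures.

48.8 meV

Eᵢ/kT = 0.14912, 2.4561, 3.9737.
Z = Σ e^(−Eᵢ/kT) = e^(−0.14912) + e^(−2.4561) + e^(−3.9737) = 0.86147 + 0.085769 + 0.018804 = 0.96604.
⟨E⟩ = Σ Eᵢ e^(−Eᵢ/kT) / Z = (17.0·0.86147 + 280·0.085769 + 453·0.018804) / 0.96604 = 48.8 meV.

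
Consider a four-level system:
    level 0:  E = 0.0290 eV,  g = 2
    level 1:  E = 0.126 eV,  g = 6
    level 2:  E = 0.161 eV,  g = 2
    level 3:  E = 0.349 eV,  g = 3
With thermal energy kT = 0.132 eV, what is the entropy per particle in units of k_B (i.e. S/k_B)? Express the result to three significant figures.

2.37

Eᵢ/kT = 0.21970, 0.95455, 1.2197, 2.6439.
Z = Σ gᵢe^(−Eᵢ/kT) = 2·e^(−0.21970) + 6·e^(−0.95455) + 2·e^(−1.2197) + 3·e^(−2.6439) = 1.6055 + 2.3099 + 0.59064 + 0.21325 = 4.7193.
⟨E⟩ = Σ EᵢPᵢ = 0.10746 eV.
S/k_B = ln Z + ⟨E⟩/kT = ln(4.7193) + 0.10746/0.132 = 1.5517 + 0.81409 = 2.37.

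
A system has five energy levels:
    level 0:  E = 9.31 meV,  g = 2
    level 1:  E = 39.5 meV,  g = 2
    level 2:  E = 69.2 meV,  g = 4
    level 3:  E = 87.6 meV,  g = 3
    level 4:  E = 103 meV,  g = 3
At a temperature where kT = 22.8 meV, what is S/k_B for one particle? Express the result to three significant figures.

Eᵢ/kT = 0.40833, 1.7325, 3.0351, 3.8421, 4.5175.
Z = Σ gᵢe^(−Eᵢ/kT) = 2·e^(−0.40833) + 2·e^(−1.7325) + 4·e^(−3.0351) + 3·e^(−3.8421) + 3·e^(−4.5175) = 1.3295 + 0.35368 + 0.19228 + 0.064346 + 0.032749 = 1.9726.
⟨E⟩ = Σ EᵢPᵢ = 24.670 meV.
S/k_B = ln Z + ⟨E⟩/kT = ln(1.9726) + 24.670/22.8 = 0.67935 + 1.0820 = 1.76.

1.76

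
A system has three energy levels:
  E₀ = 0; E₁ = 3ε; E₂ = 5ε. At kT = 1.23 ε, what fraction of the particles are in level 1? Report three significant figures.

0.0790

Eᵢ/kT = 0, 2.4390, 4.0650.
Z = Σ e^(−Eᵢ/kT) = e^(−0) + e^(−2.4390) + e^(−4.0650) = 1.0000 + 0.087248 + 0.017163 = 1.1044.
P₁ = e^(−E₁/kT) / Z = 0.087248/1.1044 = 0.0790.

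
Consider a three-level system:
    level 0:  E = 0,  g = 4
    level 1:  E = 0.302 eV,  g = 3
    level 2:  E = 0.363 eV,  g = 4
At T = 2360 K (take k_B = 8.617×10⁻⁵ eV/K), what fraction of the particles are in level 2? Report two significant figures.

k_BT = 8.617×10⁻⁵ × 2360 K = 0.2034 eV.
Eᵢ/kT = 0, 1.485, 1.785.
Z = Σ gᵢe^(−Eᵢ/kT) = 4·e^(−0) + 3·e^(−1.485) + 4·e^(−1.785) = 4.000 + 0.6795 + 0.6712 = 5.351.
P₂ = g₂ e^(−E₂/kT) / Z = 0.6712/5.351 = 0.13.

0.13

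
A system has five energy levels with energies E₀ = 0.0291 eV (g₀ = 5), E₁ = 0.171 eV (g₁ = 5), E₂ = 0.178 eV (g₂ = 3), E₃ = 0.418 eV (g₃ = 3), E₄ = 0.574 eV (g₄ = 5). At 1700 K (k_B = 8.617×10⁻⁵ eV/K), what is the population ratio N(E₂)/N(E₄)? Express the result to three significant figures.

8.96

k_BT = 8.617×10⁻⁵ × 1700 K = 0.14649 eV.
n₂/n₄ = (g₂/g₄) exp[−(E₂−E₄)/kT] = (3/5) × exp(−(-0.396 eV)/(0.14649 eV)) = (3/5) × exp(2.7033) = 8.96.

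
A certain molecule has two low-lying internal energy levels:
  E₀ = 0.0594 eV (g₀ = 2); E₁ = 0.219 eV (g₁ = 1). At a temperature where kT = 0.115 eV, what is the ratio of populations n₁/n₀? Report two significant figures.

0.12

n₁/n₀ = (g₁/g₀) exp[−(E₁−E₀)/kT] = (1/2) × exp(−(0.1596 eV)/(0.115 eV)) = (1/2) × exp(-1.388) = 0.12.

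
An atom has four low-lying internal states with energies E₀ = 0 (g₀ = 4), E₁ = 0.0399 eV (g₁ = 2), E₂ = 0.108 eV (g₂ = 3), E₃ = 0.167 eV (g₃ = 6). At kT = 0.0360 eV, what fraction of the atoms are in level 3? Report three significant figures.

0.0119

Eᵢ/kT = 0, 1.1083, 3.0000, 4.6389.
Z = Σ gᵢe^(−Eᵢ/kT) = 4·e^(−0) + 2·e^(−1.1083) + 3·e^(−3.0000) + 6·e^(−4.6389) = 4.0000 + 0.66024 + 0.14936 + 0.058010 = 4.8676.
P₃ = g₃ e^(−E₃/kT) / Z = 0.058010/4.8676 = 0.0119.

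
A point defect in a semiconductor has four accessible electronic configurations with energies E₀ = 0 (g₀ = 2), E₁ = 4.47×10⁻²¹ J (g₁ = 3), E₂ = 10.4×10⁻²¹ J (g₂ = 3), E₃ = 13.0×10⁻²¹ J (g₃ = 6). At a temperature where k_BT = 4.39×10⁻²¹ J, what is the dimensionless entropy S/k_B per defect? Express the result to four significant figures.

2.033

Eᵢ/kT = 0, 1.01822, 2.36902, 2.96128.
Z = Σ gᵢe^(−Eᵢ/kT) = 2·e^(−0) + 3·e^(−1.01822) + 3·e^(−2.36902) + 6·e^(−2.96128) = 2.00000 + 1.08371 + 0.280717 + 0.310516 = 3.67494.
⟨E⟩ = Σ EᵢPᵢ = 3.21103 ×10⁻²¹ J.
S/k_B = ln Z + ⟨E⟩/kT = ln(3.67494) + 3.21103/4.39 = 1.30154 + 0.731442 = 2.033.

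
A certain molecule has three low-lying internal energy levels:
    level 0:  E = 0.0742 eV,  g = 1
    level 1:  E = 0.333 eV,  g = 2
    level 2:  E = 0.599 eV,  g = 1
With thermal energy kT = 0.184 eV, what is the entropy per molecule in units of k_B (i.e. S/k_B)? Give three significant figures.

Eᵢ/kT = 0.40326, 1.8098, 3.2554.
Z = Σ gᵢe^(−Eᵢ/kT) = 1·e^(−0.40326) + 2·e^(−1.8098) + 1·e^(−3.2554) = 0.66814 + 0.32737 + 0.038565 = 1.0341.
⟨E⟩ = Σ EᵢPᵢ = 0.17570 eV.
S/k_B = ln Z + ⟨E⟩/kT = ln(1.0341) + 0.17570/0.184 = 0.033531 + 0.95489 = 0.988.

0.988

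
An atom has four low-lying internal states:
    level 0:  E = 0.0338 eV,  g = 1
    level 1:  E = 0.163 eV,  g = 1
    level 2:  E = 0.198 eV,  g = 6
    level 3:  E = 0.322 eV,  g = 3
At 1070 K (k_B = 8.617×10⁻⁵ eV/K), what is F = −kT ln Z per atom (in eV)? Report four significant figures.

k_BT = 8.617×10⁻⁵ × 1070 K = 0.0922019 eV.
Eᵢ/kT = 0.366587, 1.76786, 2.14746, 3.49234.
Z = Σ gᵢe^(−Eᵢ/kT) = 1·e^(−0.366587) + 1·e^(−1.76786) + 6·e^(−2.14746) + 3·e^(−3.49234) = 0.693096 + 0.170698 + 0.700682 + 0.0912888 = 1.65576.
F = −kT ln Z = −0.0922019 × ln(1.65576) = −0.0922019 × 0.504260 = -0.04649 eV.

-0.04649 eV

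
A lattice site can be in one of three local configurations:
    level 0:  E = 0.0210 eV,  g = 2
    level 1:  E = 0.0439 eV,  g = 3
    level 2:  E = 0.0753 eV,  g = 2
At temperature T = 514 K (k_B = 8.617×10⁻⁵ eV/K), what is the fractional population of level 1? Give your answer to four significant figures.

0.4088

k_BT = 8.617×10⁻⁵ × 514 K = 0.0442914 eV.
Eᵢ/kT = 0.474133, 0.991163, 1.70010.
Z = Σ gᵢe^(−Eᵢ/kT) = 2·e^(−0.474133) + 3·e^(−0.991163) + 2·e^(−1.70010) = 1.24485 + 1.11343 + 0.365331 = 2.72361.
P₁ = g₁ e^(−E₁/kT) / Z = 1.11343/2.72361 = 0.4088.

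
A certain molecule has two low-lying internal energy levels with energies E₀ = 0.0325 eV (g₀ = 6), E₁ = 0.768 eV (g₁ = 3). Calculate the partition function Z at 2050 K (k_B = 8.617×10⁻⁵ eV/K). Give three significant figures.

k_BT = 8.617×10⁻⁵ × 2050 K = 0.17665 eV.
Eᵢ/kT = 0.18398, 4.3476.
Z = Σ gᵢe^(−Eᵢ/kT) = 6·e^(−0.18398) + 3·e^(−4.3476) = 4.9917 + 0.038813 = 5.0305.

Z = 5.03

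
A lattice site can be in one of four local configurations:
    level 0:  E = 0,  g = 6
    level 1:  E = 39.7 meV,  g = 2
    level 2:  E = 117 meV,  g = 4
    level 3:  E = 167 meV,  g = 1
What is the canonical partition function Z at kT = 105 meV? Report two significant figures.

Eᵢ/kT = 0, 0.3781, 1.114, 1.590.
Z = Σ gᵢe^(−Eᵢ/kT) = 6·e^(−0) + 2·e^(−0.3781) + 4·e^(−1.114) + 1·e^(−1.590) = 6.000 + 1.370 + 1.313 + 0.2039 = 8.887.

Z = 8.9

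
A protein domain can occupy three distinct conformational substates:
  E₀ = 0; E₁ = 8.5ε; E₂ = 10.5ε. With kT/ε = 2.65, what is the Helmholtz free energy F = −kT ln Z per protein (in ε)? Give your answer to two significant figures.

Eᵢ/kT = 0, 3.208, 3.962.
Z = Σ e^(−Eᵢ/kT) = e^(−0) + e^(−3.208) + e^(−3.962) = 1.000 + 0.04044 + 0.01903 = 1.059.
F = −kT ln Z = −2.65 × ln(1.059) = −2.65 × 0.05733 = -0.15 ε.

-0.15 ε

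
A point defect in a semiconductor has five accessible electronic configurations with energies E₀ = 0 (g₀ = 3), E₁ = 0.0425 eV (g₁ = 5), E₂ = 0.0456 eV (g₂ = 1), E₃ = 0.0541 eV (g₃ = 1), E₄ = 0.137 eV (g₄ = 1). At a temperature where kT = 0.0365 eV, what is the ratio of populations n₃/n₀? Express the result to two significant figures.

n₃/n₀ = (g₃/g₀) exp[−(E₃−E₀)/kT] = (1/3) × exp(−(0.0541 eV)/(0.0365 eV)) = (1/3) × exp(-1.482) = 0.076.

0.076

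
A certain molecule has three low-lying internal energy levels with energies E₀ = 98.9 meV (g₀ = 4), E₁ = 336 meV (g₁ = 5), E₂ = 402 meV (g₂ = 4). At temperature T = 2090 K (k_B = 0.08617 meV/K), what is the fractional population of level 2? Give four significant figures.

k_BT = 0.08617 × 2090 K = 180.095 meV.
Eᵢ/kT = 0.549155, 1.86568, 2.23216.
Z = Σ gᵢe^(−Eᵢ/kT) = 4·e^(−0.549155) + 5·e^(−1.86568) + 4·e^(−2.23216) = 2.30975 + 0.773955 + 0.429186 = 3.51289.
P₂ = g₂ e^(−E₂/kT) / Z = 0.429186/3.51289 = 0.1222.

0.1222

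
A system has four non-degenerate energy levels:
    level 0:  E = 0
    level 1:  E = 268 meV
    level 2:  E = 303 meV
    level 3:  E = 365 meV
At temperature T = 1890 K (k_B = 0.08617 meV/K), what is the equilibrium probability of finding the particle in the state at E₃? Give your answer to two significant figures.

0.073

k_BT = 0.08617 × 1890 K = 162.9 meV.
Eᵢ/kT = 0, 1.645, 1.860, 2.241.
Z = Σ e^(−Eᵢ/kT) = e^(−0) + e^(−1.645) + e^(−1.860) + e^(−2.241) = 1.000 + 0.1930 + 0.1557 + 0.1064 = 1.455.
P₃ = e^(−E₃/kT) / Z = 0.1064/1.455 = 0.073.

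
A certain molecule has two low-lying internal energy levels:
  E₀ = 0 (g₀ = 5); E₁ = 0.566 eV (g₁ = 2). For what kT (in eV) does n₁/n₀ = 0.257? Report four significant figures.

1.279 eV

n₁/n₀ = (g₁/g₀) exp[−(E₁−E₀)/kT] = 0.257.
⇒ (E₁−E₀)/kT = ln((2/5)/0.257) = ln(1.55642) = 0.442388.
kT = 0.566 eV / 0.442388 = 1.279 eV.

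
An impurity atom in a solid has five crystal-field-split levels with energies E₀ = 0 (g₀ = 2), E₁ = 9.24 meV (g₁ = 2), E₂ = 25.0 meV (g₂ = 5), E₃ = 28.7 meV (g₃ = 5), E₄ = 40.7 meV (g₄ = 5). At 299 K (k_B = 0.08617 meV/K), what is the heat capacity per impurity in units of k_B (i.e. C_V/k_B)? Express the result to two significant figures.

0.30

k_BT = 0.08617 × 299 K = 25.76 meV.
Eᵢ/kT = 0, 0.3587, 0.9705, 1.114, 1.580.
Z = Σ gᵢe^(−Eᵢ/kT) = 2·e^(−0) + 2·e^(−0.3587) + 5·e^(−0.9705) + 5·e^(−1.114) + 5·e^(−1.580) = 2.000 + 1.397 + 1.894 + 1.641 + 1.030 = 7.962.
⟨E⟩ = 18.75 meV, ⟨E²⟩ = 547.7 meV².
C_V/k_B = (⟨E²⟩ − ⟨E⟩²)/(kT)² = (547.7 − 351.6)/663.6 = 0.30.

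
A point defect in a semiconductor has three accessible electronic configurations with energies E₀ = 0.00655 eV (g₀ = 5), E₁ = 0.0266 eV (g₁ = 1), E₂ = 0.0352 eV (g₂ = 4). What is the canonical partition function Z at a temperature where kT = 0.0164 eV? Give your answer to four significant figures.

Eᵢ/kT = 0.399390, 1.62195, 2.14634.
Z = Σ gᵢe^(−Eᵢ/kT) = 5·e^(−0.399390) + 1·e^(−1.62195) + 4·e^(−2.14634) = 3.35365 + 0.197513 + 0.467645 = 4.01881.

Z = 4.019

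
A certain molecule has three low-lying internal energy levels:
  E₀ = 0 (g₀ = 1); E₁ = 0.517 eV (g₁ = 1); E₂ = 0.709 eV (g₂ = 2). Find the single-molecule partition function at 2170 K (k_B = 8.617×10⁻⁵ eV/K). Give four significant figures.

Z = 1.108

k_BT = 8.617×10⁻⁵ × 2170 K = 0.186989 eV.
Eᵢ/kT = 0, 2.76487, 3.79167.
Z = Σ gᵢe^(−Eᵢ/kT) = 1·e^(−0) + 1·e^(−2.76487) + 2·e^(−3.79167) = 1.00000 + 0.0629843 + 0.0451158 = 1.10810.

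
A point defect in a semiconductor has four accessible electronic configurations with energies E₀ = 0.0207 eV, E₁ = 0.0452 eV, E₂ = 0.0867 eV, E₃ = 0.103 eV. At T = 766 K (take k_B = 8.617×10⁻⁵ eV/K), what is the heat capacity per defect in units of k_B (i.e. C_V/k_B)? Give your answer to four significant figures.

0.2125

k_BT = 8.617×10⁻⁵ × 766 K = 0.0660062 eV.
Eᵢ/kT = 0.313607, 0.684784, 1.31351, 1.56046.
Z = Σ e^(−Eᵢ/kT) = e^(−0.313607) + e^(−0.684784) + e^(−1.31351) + e^(−1.56046) = 0.730806 + 0.504199 + 0.268875 + 0.210039 = 1.71392.
⟨E⟩ = 0.0483470 eV, ⟨E²⟩ = 0.00326307 eV².
C_V/k_B = (⟨E²⟩ − ⟨E⟩²)/(kT)² = (0.00326307 − 0.00233743)/0.00435682 = 0.2125.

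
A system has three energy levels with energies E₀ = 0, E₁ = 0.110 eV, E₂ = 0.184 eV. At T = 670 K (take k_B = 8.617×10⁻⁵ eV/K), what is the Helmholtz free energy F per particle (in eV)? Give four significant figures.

-0.01005 eV

k_BT = 8.617×10⁻⁵ × 670 K = 0.0577339 eV.
Eᵢ/kT = 0, 1.90529, 3.18704.
Z = Σ e^(−Eᵢ/kT) = e^(−0) + e^(−1.90529) + e^(−3.18704) = 1.00000 + 0.148779 + 0.0412939 = 1.19007.
F = −kT ln Z = −0.0577339 × ln(1.19007) = −0.0577339 × 0.174012 = -0.01005 eV.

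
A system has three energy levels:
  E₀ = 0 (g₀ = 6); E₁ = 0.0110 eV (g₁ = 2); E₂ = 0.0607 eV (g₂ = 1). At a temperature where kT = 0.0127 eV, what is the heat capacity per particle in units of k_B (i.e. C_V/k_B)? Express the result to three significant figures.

0.108

Eᵢ/kT = 0, 0.86614, 4.7795.
Z = Σ gᵢe^(−Eᵢ/kT) = 6·e^(−0) + 2·e^(−0.86614) + 1·e^(−4.7795) = 6.0000 + 0.84114 + 0.0084002 = 6.8495.
⟨E⟩ = 0.0014253 eV, ⟨E²⟩ = 0.000019378 eV².
C_V/k_B = (⟨E²⟩ − ⟨E⟩²)/(kT)² = (0.000019378 − 0.0000020315)/0.00016129 = 0.108.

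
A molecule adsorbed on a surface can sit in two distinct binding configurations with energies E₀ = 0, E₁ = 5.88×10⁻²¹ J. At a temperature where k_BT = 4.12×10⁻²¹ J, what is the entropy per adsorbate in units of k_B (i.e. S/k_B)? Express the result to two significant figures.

Eᵢ/kT = 0, 1.427.
Z = Σ e^(−Eᵢ/kT) = e^(−0) + e^(−1.427) = 1.000 + 0.2400 = 1.240.
⟨E⟩ = Σ EᵢPᵢ = 1.138 ×10⁻²¹ J.
S/k_B = ln Z + ⟨E⟩/kT = ln(1.240) + 1.138/4.12 = 0.2151 + 0.2762 = 0.49.

0.49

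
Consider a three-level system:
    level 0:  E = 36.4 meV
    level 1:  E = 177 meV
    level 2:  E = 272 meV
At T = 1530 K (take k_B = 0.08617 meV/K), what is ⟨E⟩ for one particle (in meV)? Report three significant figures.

k_BT = 0.08617 × 1530 K = 131.84 meV.
Eᵢ/kT = 0.27609, 1.3425, 2.0631.
Z = Σ e^(−Eᵢ/kT) = e^(−0.27609) + e^(−1.3425) + e^(−2.0631) = 0.75874 + 0.26119 + 0.12706 = 1.1470.
⟨E⟩ = Σ Eᵢ e^(−Eᵢ/kT) / Z = (36.4·0.75874 + 177·0.26119 + 272·0.12706) / 1.1470 = 94.5 meV.

94.5 meV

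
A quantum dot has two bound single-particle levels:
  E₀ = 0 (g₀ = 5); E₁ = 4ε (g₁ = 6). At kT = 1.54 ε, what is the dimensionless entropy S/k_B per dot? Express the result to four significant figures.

1.908

Eᵢ/kT = 0, 2.59740.
Z = Σ gᵢe^(−Eᵢ/kT) = 5·e^(−0) + 6·e^(−2.59740) = 5.00000 + 0.446802 = 5.44680.
⟨E⟩ = Σ EᵢPᵢ = 0.328121 ε.
S/k_B = ln Z + ⟨E⟩/kT = ln(5.44680) + 0.328121/1.54 = 1.69503 + 0.213066 = 1.908.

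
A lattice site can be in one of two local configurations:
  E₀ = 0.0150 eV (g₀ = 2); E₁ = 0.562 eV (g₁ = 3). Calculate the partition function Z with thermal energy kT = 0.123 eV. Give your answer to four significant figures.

Eᵢ/kT = 0.121951, 4.56911.
Z = Σ gᵢe^(−Eᵢ/kT) = 2·e^(−0.121951) + 3·e^(−4.56911) = 1.77038 + 0.0311015 = 1.80148.

Z = 1.801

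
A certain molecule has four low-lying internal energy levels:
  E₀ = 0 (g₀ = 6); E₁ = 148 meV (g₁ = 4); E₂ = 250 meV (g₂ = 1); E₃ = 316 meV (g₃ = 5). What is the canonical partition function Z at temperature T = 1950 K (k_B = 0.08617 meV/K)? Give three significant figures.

k_BT = 0.08617 × 1950 K = 168.03 meV.
Eᵢ/kT = 0, 0.88080, 1.4878, 1.8806.
Z = Σ gᵢe^(−Eᵢ/kT) = 6·e^(−0) + 4·e^(−0.88080) + 1·e^(−1.4878) + 5·e^(−1.8806) = 6.0000 + 1.6578 + 0.22587 + 0.76249 = 8.6462.

Z = 8.65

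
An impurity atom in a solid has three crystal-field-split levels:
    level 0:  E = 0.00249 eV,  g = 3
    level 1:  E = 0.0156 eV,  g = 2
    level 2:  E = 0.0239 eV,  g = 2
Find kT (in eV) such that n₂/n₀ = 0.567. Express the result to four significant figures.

0.1322 eV

n₂/n₀ = (g₂/g₀) exp[−(E₂−E₀)/kT] = 0.567.
⇒ (E₂−E₀)/kT = ln((2/3)/0.567) = ln(1.17578) = 0.161932.
kT = 0.02141 eV / 0.161932 = 0.1322 eV.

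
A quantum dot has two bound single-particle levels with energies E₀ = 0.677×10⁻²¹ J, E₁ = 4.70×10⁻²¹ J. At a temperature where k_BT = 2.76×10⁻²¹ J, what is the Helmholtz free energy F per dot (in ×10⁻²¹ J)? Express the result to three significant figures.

Eᵢ/kT = 0.24529, 1.7029.
Z = Σ e^(−Eᵢ/kT) = e^(−0.24529) + e^(−1.7029) = 0.78248 + 0.18215 = 0.96463.
F = −kT ln Z = −2.76 × ln(0.96463) = −2.76 × -0.036011 = 0.0994 ×10⁻²¹ J.

0.0994 ×10⁻²¹ J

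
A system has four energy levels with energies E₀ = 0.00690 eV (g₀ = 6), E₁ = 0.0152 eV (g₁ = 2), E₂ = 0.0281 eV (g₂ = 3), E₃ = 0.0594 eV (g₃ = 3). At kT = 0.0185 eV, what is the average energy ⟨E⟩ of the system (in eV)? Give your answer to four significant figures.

Eᵢ/kT = 0.372973, 0.821622, 1.51892, 3.21081.
Z = Σ gᵢe^(−Eᵢ/kT) = 6·e^(−0.372973) + 2·e^(−0.821622) + 3·e^(−1.51892) + 3·e^(−3.21081) = 4.13210 + 0.879436 + 0.656845 + 0.120972 = 5.78935.
⟨E⟩ = Σ Eᵢ gᵢe^(−Eᵢ/kT) / Z = (0.00690·4.13210 + 0.0152·0.879436 + 0.0281·0.656845 + 0.0594·0.120972) / 5.78935 = 0.01166 eV.

0.01166 eV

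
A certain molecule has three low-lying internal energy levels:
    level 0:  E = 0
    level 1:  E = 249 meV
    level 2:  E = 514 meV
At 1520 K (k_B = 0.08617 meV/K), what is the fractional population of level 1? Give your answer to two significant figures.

0.13

k_BT = 0.08617 × 1520 K = 131.0 meV.
Eᵢ/kT = 0, 1.901, 3.924.
Z = Σ e^(−Eᵢ/kT) = e^(−0) + e^(−1.901) + e^(−3.924) = 1.000 + 0.1494 + 0.01976 = 1.169.
P₁ = e^(−E₁/kT) / Z = 0.1494/1.169 = 0.13.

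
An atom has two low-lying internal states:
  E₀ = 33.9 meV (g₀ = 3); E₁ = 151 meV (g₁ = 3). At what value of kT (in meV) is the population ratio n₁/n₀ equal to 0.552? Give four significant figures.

197.1 meV

n₁/n₀ = (g₁/g₀) exp[−(E₁−E₀)/kT] = 0.552.
⇒ (E₁−E₀)/kT = ln((3/3)/0.552) = ln(1.81159) = 0.594205.
kT = 117.1 meV / 0.594205 = 197.1 meV.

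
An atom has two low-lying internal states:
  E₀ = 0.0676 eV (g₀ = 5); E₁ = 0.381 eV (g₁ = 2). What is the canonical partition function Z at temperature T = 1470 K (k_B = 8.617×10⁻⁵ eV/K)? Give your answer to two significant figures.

Z = 3.0

k_BT = 8.617×10⁻⁵ × 1470 K = 0.1267 eV.
Eᵢ/kT = 0.5335, 3.007.
Z = Σ gᵢe^(−Eᵢ/kT) = 5·e^(−0.5335) + 2·e^(−3.007) = 2.933 + 0.09888 = 3.032.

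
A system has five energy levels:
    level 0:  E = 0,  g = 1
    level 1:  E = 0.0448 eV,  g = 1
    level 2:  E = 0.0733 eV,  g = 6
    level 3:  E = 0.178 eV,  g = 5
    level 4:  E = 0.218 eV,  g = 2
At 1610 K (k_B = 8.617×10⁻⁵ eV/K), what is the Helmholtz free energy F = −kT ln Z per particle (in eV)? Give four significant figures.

-0.2712 eV

k_BT = 8.617×10⁻⁵ × 1610 K = 0.138734 eV.
Eᵢ/kT = 0, 0.322920, 0.528349, 1.28303, 1.57135.
Z = Σ gᵢe^(−Eᵢ/kT) = 1·e^(−0) + 1·e^(−0.322920) + 6·e^(−0.528349) + 5·e^(−1.28303) + 2·e^(−1.57135) = 1.00000 + 0.724032 + 3.53747 + 1.38598 + 0.415529 = 7.06301.
F = −kT ln Z = −0.138734 × ln(7.06301) = −0.138734 × 1.95487 = -0.2712 eV.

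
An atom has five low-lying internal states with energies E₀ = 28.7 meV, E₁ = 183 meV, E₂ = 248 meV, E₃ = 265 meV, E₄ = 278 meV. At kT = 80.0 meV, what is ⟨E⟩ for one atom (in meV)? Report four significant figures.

Eᵢ/kT = 0.358750, 2.28750, 3.10000, 3.31250, 3.47500.
Z = Σ e^(−Eᵢ/kT) = e^(−0.358750) + e^(−2.28750) + e^(−3.10000) + e^(−3.31250) + e^(−3.47500) = 0.698549 + 0.101520 + 0.0450492 + 0.0364250 + 0.0309618 = 0.912505.
⟨E⟩ = Σ Eᵢ e^(−Eᵢ/kT) / Z = (28.7·0.698549 + 183·0.101520 + 248·0.0450492 + 265·0.0364250 + 278·0.0309618) / 0.912505 = 74.58 meV.

74.58 meV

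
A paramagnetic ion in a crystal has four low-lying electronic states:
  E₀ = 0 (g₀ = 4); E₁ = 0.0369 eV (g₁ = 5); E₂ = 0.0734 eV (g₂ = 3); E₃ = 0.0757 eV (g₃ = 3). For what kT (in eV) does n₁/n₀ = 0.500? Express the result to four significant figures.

n₁/n₀ = (g₁/g₀) exp[−(E₁−E₀)/kT] = 0.500.
⇒ (E₁−E₀)/kT = ln((5/4)/0.500) = ln(2.50000) = 0.916291.
kT = 0.0369 eV / 0.916291 = 0.04027 eV.

0.04027 eV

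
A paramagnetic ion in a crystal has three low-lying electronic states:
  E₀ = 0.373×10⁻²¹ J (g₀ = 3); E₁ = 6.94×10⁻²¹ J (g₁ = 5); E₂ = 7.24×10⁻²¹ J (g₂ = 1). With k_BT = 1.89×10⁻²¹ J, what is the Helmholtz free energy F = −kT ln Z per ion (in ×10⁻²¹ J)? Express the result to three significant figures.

Eᵢ/kT = 0.19735, 3.6720, 3.8307.
Z = Σ gᵢe^(−Eᵢ/kT) = 3·e^(−0.19735) + 5·e^(−3.6720) + 1·e^(−3.8307) = 2.4627 + 0.12713 + 0.021694 = 2.6115.
F = −kT ln Z = −1.89 × ln(2.6115) = −1.89 × 0.95992 = -1.81 ×10⁻²¹ J.

-1.81 ×10⁻²¹ J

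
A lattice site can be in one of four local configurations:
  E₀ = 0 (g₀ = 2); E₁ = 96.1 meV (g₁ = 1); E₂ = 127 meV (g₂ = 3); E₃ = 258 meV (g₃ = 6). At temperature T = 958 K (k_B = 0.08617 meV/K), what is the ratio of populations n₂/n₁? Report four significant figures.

2.063

k_BT = 0.08617 × 958 K = 82.5509 meV.
n₂/n₁ = (g₂/g₁) exp[−(E₂−E₁)/kT] = (3/1) × exp(−(30.9 meV)/(82.5509 meV)) = (3/1) × exp(-0.374315) = 2.063.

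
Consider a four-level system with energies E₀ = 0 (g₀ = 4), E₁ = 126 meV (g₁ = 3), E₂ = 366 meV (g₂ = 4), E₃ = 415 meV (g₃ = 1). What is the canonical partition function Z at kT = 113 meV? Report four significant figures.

Eᵢ/kT = 0, 1.11504, 3.23894, 3.67257.
Z = Σ gᵢe^(−Eᵢ/kT) = 4·e^(−0) + 3·e^(−1.11504) + 4·e^(−3.23894) + 1·e^(−3.67257) = 4.00000 + 0.983706 + 0.156822 + 0.0254111 = 5.16594.

Z = 5.166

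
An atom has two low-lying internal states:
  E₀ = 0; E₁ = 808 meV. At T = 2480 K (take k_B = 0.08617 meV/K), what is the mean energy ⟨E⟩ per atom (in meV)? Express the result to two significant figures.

k_BT = 0.08617 × 2480 K = 213.7 meV.
Eᵢ/kT = 0, 3.781.
Z = Σ e^(−Eᵢ/kT) = e^(−0) + e^(−3.781) = 1.000 + 0.02280 = 1.023.
⟨E⟩ = Σ Eᵢ e^(−Eᵢ/kT) / Z = (0·1.000 + 808·0.02280) / 1.023 = 18 meV.

18 meV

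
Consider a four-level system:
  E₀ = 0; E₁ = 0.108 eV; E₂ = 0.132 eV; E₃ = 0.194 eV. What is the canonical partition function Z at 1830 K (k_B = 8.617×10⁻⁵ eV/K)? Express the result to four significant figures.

Z = 2.229

k_BT = 8.617×10⁻⁵ × 1830 K = 0.157691 eV.
Eᵢ/kT = 0, 0.684884, 0.837080, 1.23025.
Z = Σ e^(−Eᵢ/kT) = e^(−0) + e^(−0.684884) + e^(−0.837080) + e^(−1.23025) = 1.00000 + 0.504149 + 0.432973 + 0.292220 = 2.22934.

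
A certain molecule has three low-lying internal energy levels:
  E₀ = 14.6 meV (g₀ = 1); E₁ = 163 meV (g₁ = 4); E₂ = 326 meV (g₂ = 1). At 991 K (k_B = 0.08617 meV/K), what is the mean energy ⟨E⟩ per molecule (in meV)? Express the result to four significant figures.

k_BT = 0.08617 × 991 K = 85.3945 meV.
Eᵢ/kT = 0.170971, 1.90879, 3.81758.
Z = Σ gᵢe^(−Eᵢ/kT) = 1·e^(−0.170971) + 4·e^(−1.90879) + 1·e^(−3.81758) = 0.842846 + 0.593039 + 0.0219809 = 1.45787.
⟨E⟩ = Σ Eᵢ gᵢe^(−Eᵢ/kT) / Z = (14.6·0.842846 + 163·0.593039 + 326·0.0219809) / 1.45787 = 79.66 meV.

79.66 meV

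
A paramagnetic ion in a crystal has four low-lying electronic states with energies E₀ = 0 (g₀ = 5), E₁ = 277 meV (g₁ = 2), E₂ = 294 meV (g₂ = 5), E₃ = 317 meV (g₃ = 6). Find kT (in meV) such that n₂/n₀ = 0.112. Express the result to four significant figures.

n₂/n₀ = (g₂/g₀) exp[−(E₂−E₀)/kT] = 0.112.
⇒ (E₂−E₀)/kT = ln((5/5)/0.112) = ln(8.92857) = 2.18926.
kT = 294 meV / 2.18926 = 134.3 meV.

134.3 meV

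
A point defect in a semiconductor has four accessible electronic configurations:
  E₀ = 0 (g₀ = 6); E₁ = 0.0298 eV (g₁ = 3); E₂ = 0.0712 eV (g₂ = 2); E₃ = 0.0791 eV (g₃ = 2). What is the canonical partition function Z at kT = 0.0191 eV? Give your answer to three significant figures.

Z = 6.71

Eᵢ/kT = 0, 1.5602, 3.7277, 4.1414.
Z = Σ gᵢe^(−Eᵢ/kT) = 6·e^(−0) + 3·e^(−1.5602) + 2·e^(−3.7277) + 2·e^(−4.1414) = 6.0000 + 0.63028 + 0.048096 + 0.031801 = 6.7102.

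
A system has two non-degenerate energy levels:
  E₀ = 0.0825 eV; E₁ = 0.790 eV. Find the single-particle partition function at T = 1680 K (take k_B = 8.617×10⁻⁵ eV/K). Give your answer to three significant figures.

k_BT = 8.617×10⁻⁵ × 1680 K = 0.14477 eV.
Eᵢ/kT = 0.56987, 5.4569.
Z = Σ e^(−Eᵢ/kT) = e^(−0.56987) + e^(−5.4569) = 0.56560 + 0.0042668 = 0.56987.

Z = 0.570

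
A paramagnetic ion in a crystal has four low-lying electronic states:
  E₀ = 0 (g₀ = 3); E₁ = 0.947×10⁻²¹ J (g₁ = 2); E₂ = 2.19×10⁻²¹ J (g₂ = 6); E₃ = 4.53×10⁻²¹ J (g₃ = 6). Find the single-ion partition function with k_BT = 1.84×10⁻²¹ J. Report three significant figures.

Z = 6.53

Eᵢ/kT = 0, 0.51467, 1.1902, 2.4620.
Z = Σ gᵢe^(−Eᵢ/kT) = 3·e^(−0) + 2·e^(−0.51467) + 6·e^(−1.1902) + 6·e^(−2.4620) = 3.0000 + 1.1954 + 1.8250 + 0.51159 = 6.5320.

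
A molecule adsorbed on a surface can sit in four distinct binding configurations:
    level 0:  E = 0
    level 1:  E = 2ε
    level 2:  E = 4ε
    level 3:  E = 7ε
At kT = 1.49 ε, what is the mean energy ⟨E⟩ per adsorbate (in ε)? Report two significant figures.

0.64 ε

Eᵢ/kT = 0, 1.342, 2.685, 4.698.
Z = Σ e^(−Eᵢ/kT) = e^(−0) + e^(−1.342) + e^(−2.685) + e^(−4.698) = 1.000 + 0.2613 + 0.06822 + 0.009113 = 1.339.
⟨E⟩ = Σ Eᵢ e^(−Eᵢ/kT) / Z = (0·1.000 + 2·0.2613 + 4·0.06822 + 7·0.009113) / 1.339 = 0.64 ε.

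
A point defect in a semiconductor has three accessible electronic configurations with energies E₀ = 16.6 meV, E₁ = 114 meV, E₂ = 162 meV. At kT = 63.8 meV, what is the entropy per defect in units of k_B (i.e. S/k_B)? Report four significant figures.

Eᵢ/kT = 0.260188, 1.78683, 2.53918.
Z = Σ e^(−Eᵢ/kT) = e^(−0.260188) + e^(−1.78683) + e^(−2.53918) = 0.770907 + 0.167490 + 0.0789311 = 1.01733.
⟨E⟩ = Σ EᵢPᵢ = 43.9167 meV.
S/k_B = ln Z + ⟨E⟩/kT = ln(1.01733) + 43.9167/63.8 = 0.0171815 + 0.688350 = 0.7055.

0.7055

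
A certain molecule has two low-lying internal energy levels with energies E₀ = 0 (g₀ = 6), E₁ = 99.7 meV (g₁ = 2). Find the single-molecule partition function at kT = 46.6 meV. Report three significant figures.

Eᵢ/kT = 0, 2.1395.
Z = Σ gᵢe^(−Eᵢ/kT) = 6·e^(−0) + 2·e^(−2.1395) = 6.0000 + 0.23543 = 6.2354.

Z = 6.24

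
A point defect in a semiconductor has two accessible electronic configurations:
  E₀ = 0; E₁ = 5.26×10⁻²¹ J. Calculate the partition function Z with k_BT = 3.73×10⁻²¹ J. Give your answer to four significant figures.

Z = 1.244

Eᵢ/kT = 0, 1.41019.
Z = Σ e^(−Eᵢ/kT) = e^(−0) + e^(−1.41019) = 1.00000 + 0.244097 = 1.24410.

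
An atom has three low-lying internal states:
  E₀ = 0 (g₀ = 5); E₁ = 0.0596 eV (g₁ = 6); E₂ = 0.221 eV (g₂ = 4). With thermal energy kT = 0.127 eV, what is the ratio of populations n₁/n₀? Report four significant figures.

0.7505

n₁/n₀ = (g₁/g₀) exp[−(E₁−E₀)/kT] = (6/5) × exp(−(0.0596 eV)/(0.127 eV)) = (6/5) × exp(-0.469291) = 0.7505.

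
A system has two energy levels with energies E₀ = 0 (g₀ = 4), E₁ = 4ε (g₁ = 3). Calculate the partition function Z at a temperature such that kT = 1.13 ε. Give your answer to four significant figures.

Z = 4.087

Eᵢ/kT = 0, 3.53982.
Z = Σ gᵢe^(−Eᵢ/kT) = 4·e^(−0) + 3·e^(−3.53982) = 4.00000 + 0.0870556 = 4.08706.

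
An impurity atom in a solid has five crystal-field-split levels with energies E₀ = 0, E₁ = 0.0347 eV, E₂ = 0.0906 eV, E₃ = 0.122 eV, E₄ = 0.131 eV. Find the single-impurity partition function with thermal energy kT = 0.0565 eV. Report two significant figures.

Eᵢ/kT = 0, 0.6142, 1.604, 2.159, 2.319.
Z = Σ e^(−Eᵢ/kT) = e^(−0) + e^(−0.6142) + e^(−1.604) + e^(−2.159) + e^(−2.319) = 1.000 + 0.5411 + 0.2011 + 0.1154 + 0.09837 = 1.956.

Z = 2.0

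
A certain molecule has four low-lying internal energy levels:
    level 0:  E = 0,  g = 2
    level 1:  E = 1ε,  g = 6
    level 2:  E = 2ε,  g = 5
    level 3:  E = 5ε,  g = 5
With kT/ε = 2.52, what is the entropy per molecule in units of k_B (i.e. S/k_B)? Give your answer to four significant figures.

2.725

Eᵢ/kT = 0, 0.396825, 0.793651, 1.98413.
Z = Σ gᵢe^(−Eᵢ/kT) = 2·e^(−0) + 6·e^(−0.396825) + 5·e^(−0.793651) + 5·e^(−1.98413) = 2.00000 + 4.03471 + 2.26095 + 0.687501 = 8.98316.
⟨E⟩ = Σ EᵢPᵢ = 1.33518 ε.
S/k_B = ln Z + ⟨E⟩/kT = ln(8.98316) + 1.33518/2.52 = 2.19535 + 0.529833 = 2.725.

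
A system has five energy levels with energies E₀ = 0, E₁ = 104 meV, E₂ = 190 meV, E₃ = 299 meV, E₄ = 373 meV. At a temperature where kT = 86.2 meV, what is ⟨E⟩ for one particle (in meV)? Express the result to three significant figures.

45.6 meV

Eᵢ/kT = 0, 1.2065, 2.2042, 3.4687, 4.3271.
Z = Σ e^(−Eᵢ/kT) = e^(−0) + e^(−1.2065) + e^(−2.2042) + e^(−3.4687) + e^(−4.3271) = 1.0000 + 0.29924 + 0.11034 + 0.031158 + 0.013206 = 1.4539.
⟨E⟩ = Σ Eᵢ e^(−Eᵢ/kT) / Z = (0·1.0000 + 104·0.29924 + 190·0.11034 + 299·0.031158 + 373·0.013206) / 1.4539 = 45.6 meV.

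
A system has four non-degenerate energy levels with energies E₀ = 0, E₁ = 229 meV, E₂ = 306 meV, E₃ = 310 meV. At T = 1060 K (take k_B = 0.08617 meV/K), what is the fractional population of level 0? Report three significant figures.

0.869

k_BT = 0.08617 × 1060 K = 91.340 meV.
Eᵢ/kT = 0, 2.5071, 3.3501, 3.3939.
Z = Σ e^(−Eᵢ/kT) = e^(−0) + e^(−2.5071) + e^(−3.3501) + e^(−3.3939) = 1.0000 + 0.081504 + 0.035081 + 0.033577 = 1.1502.
P₀ = e^(−E₀/kT) / Z = 1.0000/1.1502 = 0.869.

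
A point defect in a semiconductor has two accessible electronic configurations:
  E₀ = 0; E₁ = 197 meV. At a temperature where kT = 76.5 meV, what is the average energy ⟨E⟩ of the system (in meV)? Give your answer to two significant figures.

Eᵢ/kT = 0, 2.575.
Z = Σ e^(−Eᵢ/kT) = e^(−0) + e^(−2.575) = 1.000 + 0.07615 = 1.076.
⟨E⟩ = Σ Eᵢ e^(−Eᵢ/kT) / Z = (0·1.000 + 197·0.07615) / 1.076 = 14 meV.

14 meV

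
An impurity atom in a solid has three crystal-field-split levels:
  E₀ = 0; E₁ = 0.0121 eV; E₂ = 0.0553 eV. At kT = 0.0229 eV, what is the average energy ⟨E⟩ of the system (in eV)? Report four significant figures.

Eᵢ/kT = 0, 0.528384, 2.41485.
Z = Σ e^(−Eᵢ/kT) = e^(−0) + e^(−0.528384) + e^(−2.41485) = 1.00000 + 0.589557 + 0.0893807 = 1.67894.
⟨E⟩ = Σ Eᵢ e^(−Eᵢ/kT) / Z = (0·1.00000 + 0.0121·0.589557 + 0.0553·0.0893807) / 1.67894 = 0.007193 eV.

0.007193 eV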